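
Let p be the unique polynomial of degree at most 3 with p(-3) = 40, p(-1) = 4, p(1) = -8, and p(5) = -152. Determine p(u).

p(u) = -u^3 - 5u - 2

Using the Lagrange interpolation formula with nodes -3, -1, 1, 5:
  L_0(u) = (u + 1)(u - 1)(u - 5) / -64
  L_1(u) = (u + 3)(u - 1)(u - 5) / 24
  L_2(u) = (u + 3)(u + 1)(u - 5) / -32
  L_3(u) = (u + 3)(u + 1)(u - 1) / 192
Then p(u) = 40·L_0(u) + 4·L_1(u) - 8·L_2(u) - 152·L_3(u).
Expanding and collecting terms gives p(u) = -u^3 - 5u - 2.
Check: p(5) = -152. ✓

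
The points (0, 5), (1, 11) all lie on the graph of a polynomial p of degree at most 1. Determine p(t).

Write p(t) = at + b. Substituting each data point gives a linear system:
  b = 5
  a + b = 11
Solving the system yields a = 6, b = 5.
So p(t) = 6t + 5.
Check: p(1) = 11. ✓

p(t) = 6t + 5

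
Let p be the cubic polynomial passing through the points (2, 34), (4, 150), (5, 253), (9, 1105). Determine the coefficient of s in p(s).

Write p(s) = as^3 + bs^2 + cs + d. Substituting each data point gives a linear system:
  8a + 4b + 2c + d = 34
  64a + 16b + 4c + d = 150
  125a + 25b + 5c + d = 253
  729a + 81b + 9c + d = 1105
Solving the system yields a = 1, b = 4, c = 6, d = -2.
So p(s) = s^3 + 4s^2 + 6s - 2.
The coefficient of s is 6.

6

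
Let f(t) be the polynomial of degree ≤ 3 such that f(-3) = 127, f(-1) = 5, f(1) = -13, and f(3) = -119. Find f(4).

-265

Write f(t) = at^3 + bt^2 + ct + d. Substituting each data point gives a linear system:
  -27a + 9b - 3c + d = 127
  -a + b - c + d = 5
  a + b + c + d = -13
  27a + 9b + 3c + d = -119
Solving the system yields a = -4, b = 1, c = -5, d = -5.
So f(t) = -4t^3 + t^2 - 5t - 5.
Then f(4) = -265.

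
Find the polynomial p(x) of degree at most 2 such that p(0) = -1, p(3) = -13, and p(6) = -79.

p(x) = -3x^2 + 5x - 1

Write p(x) = ax^2 + bx + c. Substituting each data point gives a linear system:
  c = -1
  9a + 3b + c = -13
  36a + 6b + c = -79
Solving the system yields a = -3, b = 5, c = -1.
So p(x) = -3x² + 5x - 1.
Check: p(0) = -1. ✓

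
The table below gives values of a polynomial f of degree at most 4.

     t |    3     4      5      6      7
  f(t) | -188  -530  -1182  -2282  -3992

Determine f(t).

Using the Lagrange interpolation formula with nodes 3, 4, 5, 6, 7:
  L_0(t) = (t - 4)(t - 5)(t - 6)(t - 7) / 24
  L_1(t) = (t - 3)(t - 5)(t - 6)(t - 7) / -6
  L_2(t) = (t - 3)(t - 4)(t - 6)(t - 7) / 4
  L_3(t) = (t - 3)(t - 4)(t - 5)(t - 7) / -6
  L_4(t) = (t - 3)(t - 4)(t - 5)(t - 6) / 24
Then f(t) = -188·L_0(t) - 530·L_1(t) - 1182·L_2(t) - 2282·L_3(t) - 3992·L_4(t).
Expanding and collecting terms gives f(t) = -t^4 - 5t^3 + 2t^2 + 4t - 2.
Check: f(6) = -2282. ✓

f(t) = -t^4 - 5t^3 + 2t^2 + 4t - 2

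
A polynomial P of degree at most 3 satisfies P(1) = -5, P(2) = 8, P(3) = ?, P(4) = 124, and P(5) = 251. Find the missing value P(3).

On equispaced nodes a degree-3 polynomial has vanishing fourth forward difference, so
  P(1) - 4·P(2) + 6·P(3) - 4·P(4) + P(5) = 0.
Substituting the known values and solving for P(3):
  6·P(3) = 282
  P(3) = 47.

47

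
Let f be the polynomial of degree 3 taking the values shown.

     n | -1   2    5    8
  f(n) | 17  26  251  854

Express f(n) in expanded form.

f(n) = n^3 + 6n^2 - 6n + 6

Write f(n) = an^3 + bn^2 + cn + d. Substituting each data point gives a linear system:
  -a + b - c + d = 17
  8a + 4b + 2c + d = 26
  125a + 25b + 5c + d = 251
  512a + 64b + 8c + d = 854
Solving the system yields a = 1, b = 6, c = -6, d = 6.
So f(n) = n^3 + 6n^2 - 6n + 6.
Check: f(-1) = 17. ✓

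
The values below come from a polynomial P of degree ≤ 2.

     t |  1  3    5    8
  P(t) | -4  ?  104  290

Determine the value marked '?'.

30

The 3 known points determine the degree-2 polynomial uniquely.
Write P(t) = at^2 + bt + c. Substituting each data point gives a linear system:
  a + b + c = -4
  25a + 5b + c = 104
  64a + 8b + c = 290
Solving the system yields a = 5, b = -3, c = -6.
So P(t) = 5t^2 - 3t - 6.
Then P(3) = 30.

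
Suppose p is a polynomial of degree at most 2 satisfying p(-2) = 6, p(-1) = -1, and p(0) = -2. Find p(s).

p(s) = 3s^2 + 2s - 2

Using the Lagrange interpolation formula with nodes -2, -1, 0:
  L_0(s) = (s + 1)s / 2
  L_1(s) = (s + 2)s / -1
  L_2(s) = (s + 2)(s + 1) / 2
Then p(s) = 6·L_0(s) - 1·L_1(s) - 2·L_2(s).
Expanding and collecting terms gives p(s) = 3s^2 + 2s - 2.
Check: p(0) = -2. ✓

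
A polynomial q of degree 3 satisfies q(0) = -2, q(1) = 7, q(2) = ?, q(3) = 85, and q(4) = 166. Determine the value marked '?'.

On equispaced nodes a degree-3 polynomial has vanishing fourth forward difference, so
  q(0) - 4·q(1) + 6·q(2) - 4·q(3) + q(4) = 0.
Substituting the known values and solving for q(2):
  6·q(2) = 204
  q(2) = 34.

34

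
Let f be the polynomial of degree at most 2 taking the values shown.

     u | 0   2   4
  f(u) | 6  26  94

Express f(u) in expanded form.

f(u) = 6u^2 - 2u + 6

Using the Lagrange interpolation formula with nodes 0, 2, 4:
  L_0(u) = (u - 2)(u - 4) / 8
  L_1(u) = u(u - 4) / -4
  L_2(u) = u(u - 2) / 8
Then f(u) = 6·L_0(u) + 26·L_1(u) + 94·L_2(u).
Expanding and collecting terms gives f(u) = 6u^2 - 2u + 6.
Check: f(4) = 94. ✓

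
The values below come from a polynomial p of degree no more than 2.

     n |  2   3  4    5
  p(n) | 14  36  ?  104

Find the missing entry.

66

The 3 known points determine the degree-2 polynomial uniquely.
Write p(n) = an^2 + bn + c. Substituting each data point gives a linear system:
  4a + 2b + c = 14
  9a + 3b + c = 36
  25a + 5b + c = 104
Solving the system yields a = 4, b = 2, c = -6.
So p(n) = 4n^2 + 2n - 6.
Then p(4) = 66.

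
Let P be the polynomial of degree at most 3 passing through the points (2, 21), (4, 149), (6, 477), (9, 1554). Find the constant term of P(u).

-3

Write P(u) = au^3 + bu^2 + cu + d. Substituting each data point gives a linear system:
  8a + 4b + 2c + d = 21
  64a + 16b + 4c + d = 149
  216a + 36b + 6c + d = 477
  729a + 81b + 9c + d = 1554
Solving the system yields a = 2, b = 1, c = 2, d = -3.
So P(u) = 2u^3 + u^2 + 2u - 3.
The constant term is -3.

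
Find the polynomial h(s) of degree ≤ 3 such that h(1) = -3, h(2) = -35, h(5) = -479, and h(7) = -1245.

h(s) = -3s^3 - 5s^2 + 4s + 1

Write h(s) = as^3 + bs^2 + cs + d. Substituting each data point gives a linear system:
  a + b + c + d = -3
  8a + 4b + 2c + d = -35
  125a + 25b + 5c + d = -479
  343a + 49b + 7c + d = -1245
Solving the system yields a = -3, b = -5, c = 4, d = 1.
So h(s) = -3s^3 - 5s^2 + 4s + 1.
Check: h(2) = -35. ✓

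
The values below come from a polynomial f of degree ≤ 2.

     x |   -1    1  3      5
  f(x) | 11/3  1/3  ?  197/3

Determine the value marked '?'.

The 3 known points determine the degree-2 polynomial uniquely.
Write f(x) = ax^2 + bx + c. Substituting each data point gives a linear system:
  a - b + c = 11/3
  a + b + c = 1/3
  25a + 5b + c = 197/3
Solving the system yields a = 3, b = -5/3, c = -1.
So f(x) = 3x^2 - (5/3)x - 1.
Then f(3) = 21.

21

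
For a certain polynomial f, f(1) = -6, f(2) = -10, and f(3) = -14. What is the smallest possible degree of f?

Forward differences of the values at u = 1, 2, 3:
  f  : -6  -10  -14
  Δ  : -4  -4
  Δ^2: 0
The first differences are constant (-4) and nonzero, while all higher differences vanish, so the minimal degree is 1.

1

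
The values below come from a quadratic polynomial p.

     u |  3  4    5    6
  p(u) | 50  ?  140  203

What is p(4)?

89

The 3 known points determine the degree-2 polynomial uniquely.
Write p(u) = au^2 + bu + c. Substituting each data point gives a linear system:
  9a + 3b + c = 50
  25a + 5b + c = 140
  36a + 6b + c = 203
Solving the system yields a = 6, b = -3, c = 5.
So p(u) = 6u^2 - 3u + 5.
Then p(4) = 89.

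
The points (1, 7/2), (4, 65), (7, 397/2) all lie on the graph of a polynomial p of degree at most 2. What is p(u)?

Write p(u) = au^2 + bu + c. Substituting each data point gives a linear system:
  a + b + c = 7/2
  16a + 4b + c = 65
  49a + 7b + c = 397/2
Solving the system yields a = 4, b = 1/2, c = -1.
So p(u) = 4u^2 + (1/2)u - 1.
Check: p(1) = 7/2. ✓

p(u) = 4u^2 + (1/2)u - 1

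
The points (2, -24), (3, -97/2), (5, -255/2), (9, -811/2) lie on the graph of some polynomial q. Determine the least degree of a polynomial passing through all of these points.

Divided differences on the nodes 2, 3, 5, 9:
  order 0: -24  -97/2  -255/2  -811/2
  order 1: -49/2  -79/2  -139/2
  order 2: -5  -5
  order 3: 0
The order-2 divided differences are all -5 (nonzero) and every higher order vanishes, so the data lies on a polynomial of degree exactly 2.

2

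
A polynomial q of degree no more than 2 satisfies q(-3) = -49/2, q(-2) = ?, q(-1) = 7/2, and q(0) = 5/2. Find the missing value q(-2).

-11/2

The 3 known points determine the degree-2 polynomial uniquely.
Write q(t) = at^2 + bt + c. Substituting each data point gives a linear system:
  9a - 3b + c = -49/2
  a - b + c = 7/2
  c = 5/2
Solving the system yields a = -5, b = -6, c = 5/2.
So q(t) = -5t² - 6t + 5/2.
Then q(-2) = -11/2.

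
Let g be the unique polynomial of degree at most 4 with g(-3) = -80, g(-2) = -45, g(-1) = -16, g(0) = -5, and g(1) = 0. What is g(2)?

Write g(n) = an^4 + bn^3 + cn^2 + dn + e. Substituting each data point gives a linear system:
  81a - 27b + 9c - 3d + e = -80
  16a - 8b + 4c - 2d + e = -45
  a - b + c - d + e = -16
  e = -5
  a + b + c + d + e = 0
Solving the system yields a = 1, b = 4, c = -4, d = 4, e = -5.
So g(n) = n⁴ + 4n³ - 4n² + 4n - 5.
Then g(2) = 35.

35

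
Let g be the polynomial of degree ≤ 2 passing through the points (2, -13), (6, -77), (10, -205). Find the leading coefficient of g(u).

Write g(u) = au^2 + bu + c. Substituting each data point gives a linear system:
  4a + 2b + c = -13
  36a + 6b + c = -77
  100a + 10b + c = -205
Solving the system yields a = -2, b = 0, c = -5.
So g(u) = -2u^2 - 5.
The leading coefficient is -2.

-2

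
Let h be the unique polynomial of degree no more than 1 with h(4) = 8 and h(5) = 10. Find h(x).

h(x) = 2x

Using the Lagrange interpolation formula with nodes 4, 5:
  L_0(x) = (x - 5) / -1
  L_1(x) = (x - 4) / 1
Then h(x) = 8·L_0(x) + 10·L_1(x).
Expanding and collecting terms gives h(x) = 2x.
Check: h(4) = 8. ✓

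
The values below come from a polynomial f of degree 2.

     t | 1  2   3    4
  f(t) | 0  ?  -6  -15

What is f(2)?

On equispaced nodes a degree-2 polynomial has vanishing third forward difference, so
  - f(1) + 3·f(2) - 3·f(3) + f(4) = 0.
Substituting the known values and solving for f(2):
  3·f(2) = -3
  f(2) = -1.

-1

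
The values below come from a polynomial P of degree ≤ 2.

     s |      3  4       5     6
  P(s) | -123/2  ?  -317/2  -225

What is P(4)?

On equispaced nodes a degree-2 polynomial has vanishing third forward difference, so
  - P(3) + 3·P(4) - 3·P(5) + P(6) = 0.
Substituting the known values and solving for P(4):
  3·P(4) = -312
  P(4) = -104.

-104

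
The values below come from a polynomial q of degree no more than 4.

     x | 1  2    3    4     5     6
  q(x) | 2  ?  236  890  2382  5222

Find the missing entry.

30

On equispaced nodes a degree-4 polynomial has vanishing fifth forward difference, so
  - q(1) + 5·q(2) - 10·q(3) + 10·q(4) - 5·q(5) + q(6) = 0.
Substituting the known values and solving for q(2):
  5·q(2) = 150
  q(2) = 30.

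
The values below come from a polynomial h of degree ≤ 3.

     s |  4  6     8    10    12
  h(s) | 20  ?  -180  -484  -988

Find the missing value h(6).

-28

On equispaced nodes a degree-3 polynomial has vanishing fourth forward difference, so
  h(4) - 4·h(6) + 6·h(8) - 4·h(10) + h(12) = 0.
Substituting the known values and solving for h(6):
  -4·h(6) = 112
  h(6) = -28.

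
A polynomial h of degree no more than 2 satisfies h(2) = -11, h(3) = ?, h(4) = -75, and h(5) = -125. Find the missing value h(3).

-37

The 3 known points determine the degree-2 polynomial uniquely.
Write h(s) = as^2 + bs + c. Substituting each data point gives a linear system:
  4a + 2b + c = -11
  16a + 4b + c = -75
  25a + 5b + c = -125
Solving the system yields a = -6, b = 4, c = 5.
So h(s) = -6s² + 4s + 5.
Then h(3) = -37.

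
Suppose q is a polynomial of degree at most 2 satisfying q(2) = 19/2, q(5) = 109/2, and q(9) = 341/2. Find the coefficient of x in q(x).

Write q(x) = ax^2 + bx + c. Substituting each data point gives a linear system:
  4a + 2b + c = 19/2
  25a + 5b + c = 109/2
  81a + 9b + c = 341/2
Solving the system yields a = 2, b = 1, c = -1/2.
So q(x) = 2x² + x - 1/2.
The coefficient of x is 1.

1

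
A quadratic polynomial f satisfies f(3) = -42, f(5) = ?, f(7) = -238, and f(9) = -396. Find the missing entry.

The 3 known points determine the degree-2 polynomial uniquely.
Write f(t) = at^2 + bt + c. Substituting each data point gives a linear system:
  9a + 3b + c = -42
  49a + 7b + c = -238
  81a + 9b + c = -396
Solving the system yields a = -5, b = 1, c = 0.
So f(t) = -5t^2 + t.
Then f(5) = -120.

-120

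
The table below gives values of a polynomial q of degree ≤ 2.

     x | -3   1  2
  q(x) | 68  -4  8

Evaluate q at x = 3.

Write q(x) = ax^2 + bx + c. Substituting each data point gives a linear system:
  9a - 3b + c = 68
  a + b + c = -4
  4a + 2b + c = 8
Solving the system yields a = 6, b = -6, c = -4.
So q(x) = 6x^2 - 6x - 4.
Then q(3) = 32.

32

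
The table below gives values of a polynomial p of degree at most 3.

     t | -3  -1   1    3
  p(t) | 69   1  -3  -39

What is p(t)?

p(t) = -2t^3 + 2t^2 - 3

Using the Lagrange interpolation formula with nodes -3, -1, 1, 3:
  L_0(t) = (t + 1)(t - 1)(t - 3) / -48
  L_1(t) = (t + 3)(t - 1)(t - 3) / 16
  L_2(t) = (t + 3)(t + 1)(t - 3) / -16
  L_3(t) = (t + 3)(t + 1)(t - 1) / 48
Then p(t) = 69·L_0(t) + 1·L_1(t) - 3·L_2(t) - 39·L_3(t).
Expanding and collecting terms gives p(t) = -2t³ + 2t² - 3.
Check: p(3) = -39. ✓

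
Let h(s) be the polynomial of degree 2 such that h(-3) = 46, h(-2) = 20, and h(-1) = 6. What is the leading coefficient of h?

Write h(s) = as^2 + bs + c. Substituting each data point gives a linear system:
  9a - 3b + c = 46
  4a - 2b + c = 20
  a - b + c = 6
Solving the system yields a = 6, b = 4, c = 4.
So h(s) = 6s^2 + 4s + 4.
The leading coefficient is 6.

6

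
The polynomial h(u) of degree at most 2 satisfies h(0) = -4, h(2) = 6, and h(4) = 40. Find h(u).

Using the Lagrange interpolation formula with nodes 0, 2, 4:
  L_0(u) = (u - 2)(u - 4) / 8
  L_1(u) = u(u - 4) / -4
  L_2(u) = u(u - 2) / 8
Then h(u) = -4·L_0(u) + 6·L_1(u) + 40·L_2(u).
Expanding and collecting terms gives h(u) = 3u^2 - u - 4.
Check: h(2) = 6. ✓

h(u) = 3u^2 - u - 4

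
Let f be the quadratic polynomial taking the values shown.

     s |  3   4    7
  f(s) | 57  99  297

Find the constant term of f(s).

Write f(s) = as^2 + bs + c. Substituting each data point gives a linear system:
  9a + 3b + c = 57
  16a + 4b + c = 99
  49a + 7b + c = 297
Solving the system yields a = 6, b = 0, c = 3.
So f(s) = 6s^2 + 3.
The constant term is 3.

3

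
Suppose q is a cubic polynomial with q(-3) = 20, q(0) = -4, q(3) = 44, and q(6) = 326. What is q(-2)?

Using the Lagrange interpolation formula with nodes -3, 0, 3, 6:
  L_0(t) = t(t - 3)(t - 6) / -162
  L_1(t) = (t + 3)(t - 3)(t - 6) / 54
  L_2(t) = (t + 3)t(t - 6) / -54
  L_3(t) = (t + 3)t(t - 3) / 162
Then q(t) = 20·L_0(t) - 4·L_1(t) + 44·L_2(t) + 326·L_3(t).
Expanding and collecting terms gives q(t) = t³ + 4t² - 5t - 4.
Evaluating at t = -2: q(-2) = 14.

14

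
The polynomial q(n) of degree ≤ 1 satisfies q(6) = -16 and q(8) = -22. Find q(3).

-7

Write q(n) = an + b. Substituting each data point gives a linear system:
  6a + b = -16
  8a + b = -22
Solving the system yields a = -3, b = 2.
So q(n) = -3n + 2.
Then q(3) = -7.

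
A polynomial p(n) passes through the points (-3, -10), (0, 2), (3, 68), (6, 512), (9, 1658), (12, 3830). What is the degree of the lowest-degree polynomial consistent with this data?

Forward differences of the values at n = -3, 0, 3, 6, 9, 12:
  p  : -10  2  68  512  1658  3830
  Δ  : 12  66  444  1146  2172
  Δ^2: 54  378  702  1026
  Δ^3: 324  324  324
  Δ^4: 0  0
  Δ^5: 0
The third differences are constant (324) and nonzero, while all higher differences vanish, so the minimal degree is 3.

3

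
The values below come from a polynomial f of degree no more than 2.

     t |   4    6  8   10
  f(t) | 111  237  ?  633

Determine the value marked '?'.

On equispaced nodes a degree-2 polynomial has vanishing third forward difference, so
  - f(4) + 3·f(6) - 3·f(8) + f(10) = 0.
Substituting the known values and solving for f(8):
  -3·f(8) = -1233
  f(8) = 411.

411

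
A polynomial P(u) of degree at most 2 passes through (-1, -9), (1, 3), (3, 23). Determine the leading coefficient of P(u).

1

Write P(u) = au^2 + bu + c. Substituting each data point gives a linear system:
  a - b + c = -9
  a + b + c = 3
  9a + 3b + c = 23
Solving the system yields a = 1, b = 6, c = -4.
So P(u) = u² + 6u - 4.
The leading coefficient is 1.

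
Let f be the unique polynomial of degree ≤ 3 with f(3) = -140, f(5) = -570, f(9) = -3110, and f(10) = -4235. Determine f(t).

Using the Lagrange interpolation formula with nodes 3, 5, 9, 10:
  L_0(t) = (t - 5)(t - 9)(t - 10) / -84
  L_1(t) = (t - 3)(t - 9)(t - 10) / 40
  L_2(t) = (t - 3)(t - 5)(t - 10) / -24
  L_3(t) = (t - 3)(t - 5)(t - 9) / 35
Then f(t) = -140·L_0(t) - 570·L_1(t) - 3110·L_2(t) - 4235·L_3(t).
Expanding and collecting terms gives f(t) = -4t³ - 2t² - 3t - 5.
Check: f(3) = -140. ✓

f(t) = -4t^3 - 2t^2 - 3t - 5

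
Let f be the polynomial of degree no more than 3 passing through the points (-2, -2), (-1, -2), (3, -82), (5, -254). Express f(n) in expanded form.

f(n) = -n^3 - 4n^2 - 5n - 4

Using the Lagrange interpolation formula with nodes -2, -1, 3, 5:
  L_0(n) = (n + 1)(n - 3)(n - 5) / -35
  L_1(n) = (n + 2)(n - 3)(n - 5) / 24
  L_2(n) = (n + 2)(n + 1)(n - 5) / -40
  L_3(n) = (n + 2)(n + 1)(n - 3) / 84
Then f(n) = -2·L_0(n) - 2·L_1(n) - 82·L_2(n) - 254·L_3(n).
Expanding and collecting terms gives f(n) = -n^3 - 4n^2 - 5n - 4.
Check: f(-1) = -2. ✓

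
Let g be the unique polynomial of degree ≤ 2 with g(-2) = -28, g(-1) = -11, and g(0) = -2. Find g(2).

-8

Write g(x) = ax^2 + bx + c. Substituting each data point gives a linear system:
  4a - 2b + c = -28
  a - b + c = -11
  c = -2
Solving the system yields a = -4, b = 5, c = -2.
So g(x) = -4x² + 5x - 2.
Then g(2) = -8.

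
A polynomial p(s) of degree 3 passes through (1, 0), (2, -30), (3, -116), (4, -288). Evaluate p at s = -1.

Forward differences of the values at s = 1, 2, 3, 4:
  p  : 0  -30  -116  -288
  Δ  : -30  -86  -172
  Δ^2: -56  -86
  Δ^3: -30
The third differences are constant, confirming degree 3.
Interpolating (Newton forward form) and evaluating at s = -1 gives p(-1) = 12.

12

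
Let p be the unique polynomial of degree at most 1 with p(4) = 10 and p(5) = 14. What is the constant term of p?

-6

Write p(t) = at + b. Substituting each data point gives a linear system:
  4a + b = 10
  5a + b = 14
Solving the system yields a = 4, b = -6.
So p(t) = 4t - 6.
The constant term is -6.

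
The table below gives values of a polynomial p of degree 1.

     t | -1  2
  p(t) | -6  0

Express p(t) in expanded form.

p(t) = 2t - 4

Write p(t) = at + b. Substituting each data point gives a linear system:
  -a + b = -6
  2a + b = 0
Solving the system yields a = 2, b = -4.
So p(t) = 2t - 4.
Check: p(2) = 0. ✓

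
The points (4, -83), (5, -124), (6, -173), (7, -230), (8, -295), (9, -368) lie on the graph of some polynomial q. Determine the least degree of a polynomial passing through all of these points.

2

Forward differences of the values at n = 4, 5, 6, 7, 8, 9:
  q  : -83  -124  -173  -230  -295  -368
  Δ  : -41  -49  -57  -65  -73
  Δ^2: -8  -8  -8  -8
  Δ^3: 0  0  0
  Δ^4: 0  0
  Δ^5: 0
The second differences are constant (-8) and nonzero, while all higher differences vanish, so the minimal degree is 2.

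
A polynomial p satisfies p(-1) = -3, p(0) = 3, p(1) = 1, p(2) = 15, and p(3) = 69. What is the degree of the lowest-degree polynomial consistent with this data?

3

Forward differences of the values at n = -1, 0, 1, 2, 3:
  p  : -3  3  1  15  69
  Δ  : 6  -2  14  54
  Δ^2: -8  16  40
  Δ^3: 24  24
  Δ^4: 0
The third differences are constant (24) and nonzero, while all higher differences vanish, so the minimal degree is 3.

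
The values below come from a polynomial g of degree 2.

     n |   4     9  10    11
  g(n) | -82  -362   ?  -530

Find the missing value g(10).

The 3 known points determine the degree-2 polynomial uniquely.
Write g(n) = an^2 + bn + c. Substituting each data point gives a linear system:
  16a + 4b + c = -82
  81a + 9b + c = -362
  121a + 11b + c = -530
Solving the system yields a = -4, b = -4, c = -2.
So g(n) = -4n^2 - 4n - 2.
Then g(10) = -442.

-442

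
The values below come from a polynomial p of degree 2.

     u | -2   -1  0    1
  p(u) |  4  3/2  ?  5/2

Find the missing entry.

The 3 known points determine the degree-2 polynomial uniquely.
Write p(u) = au^2 + bu + c. Substituting each data point gives a linear system:
  4a - 2b + c = 4
  a - b + c = 3/2
  a + b + c = 5/2
Solving the system yields a = 1, b = 1/2, c = 1.
So p(u) = u^2 + (1/2)u + 1.
Then p(0) = 1.

1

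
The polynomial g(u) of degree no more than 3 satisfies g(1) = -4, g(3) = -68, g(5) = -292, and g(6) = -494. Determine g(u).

g(u) = -2u^3 - 2u^2 + 2u - 2

Write g(u) = au^3 + bu^2 + cu + d. Substituting each data point gives a linear system:
  a + b + c + d = -4
  27a + 9b + 3c + d = -68
  125a + 25b + 5c + d = -292
  216a + 36b + 6c + d = -494
Solving the system yields a = -2, b = -2, c = 2, d = -2.
So g(u) = -2u^3 - 2u^2 + 2u - 2.
Check: g(3) = -68. ✓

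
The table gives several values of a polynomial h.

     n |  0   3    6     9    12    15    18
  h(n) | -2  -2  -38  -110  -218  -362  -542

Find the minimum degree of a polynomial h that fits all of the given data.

Forward differences of the values at n = 0, 3, 6, 9, 12, 15, 18:
  h  : -2  -2  -38  -110  -218  -362  -542
  Δ  : 0  -36  -72  -108  -144  -180
  Δ^2: -36  -36  -36  -36  -36
  Δ^3: 0  0  0  0
  Δ^4: 0  0  0
  Δ^5: 0  0
  Δ^6: 0
The second differences are constant (-36) and nonzero, while all higher differences vanish, so the minimal degree is 2.

2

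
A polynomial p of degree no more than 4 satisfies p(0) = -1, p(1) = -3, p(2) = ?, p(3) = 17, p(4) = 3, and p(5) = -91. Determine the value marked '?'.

5

The 5 known points determine the degree-4 polynomial uniquely.
Write p(x) = ax^4 + bx^3 + cx^2 + dx + e. Substituting each data point gives a linear system:
  e = -1
  a + b + c + d + e = -3
  81a + 27b + 9c + 3d + e = 17
  256a + 64b + 16c + 4d + e = 3
  625a + 125b + 25c + 5d + e = -91
Solving the system yields a = -1, b = 5, c = -3, d = -3, e = -1.
So p(x) = -x⁴ + 5x³ - 3x² - 3x - 1.
Then p(2) = 5.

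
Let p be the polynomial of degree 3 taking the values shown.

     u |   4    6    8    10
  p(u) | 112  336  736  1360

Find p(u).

Using the Lagrange interpolation formula with nodes 4, 6, 8, 10:
  L_0(u) = (u - 6)(u - 8)(u - 10) / -48
  L_1(u) = (u - 4)(u - 8)(u - 10) / 16
  L_2(u) = (u - 4)(u - 6)(u - 10) / -16
  L_3(u) = (u - 4)(u - 6)(u - 8) / 48
Then p(u) = 112·L_0(u) + 336·L_1(u) + 736·L_2(u) + 1360·L_3(u).
Expanding and collecting terms gives p(u) = u^3 + 4u^2 - 4u.
Check: p(10) = 1360. ✓

p(u) = u^3 + 4u^2 - 4u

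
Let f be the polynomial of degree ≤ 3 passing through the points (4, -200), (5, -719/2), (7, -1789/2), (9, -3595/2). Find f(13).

-10183/2

Write f(s) = as^3 + bs^2 + cs + d. Substituting each data point gives a linear system:
  64a + 16b + 4c + d = -200
  125a + 25b + 5c + d = -719/2
  343a + 49b + 7c + d = -1789/2
  729a + 81b + 9c + d = -3595/2
Solving the system yields a = -2, b = -4, c = -3/2, d = -2.
So f(s) = -2s³ - 4s² - (3/2)s - 2.
Then f(13) = -10183/2.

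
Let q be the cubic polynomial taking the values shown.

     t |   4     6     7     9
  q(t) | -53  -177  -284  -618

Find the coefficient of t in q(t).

Write q(t) = at^3 + bt^2 + ct + d. Substituting each data point gives a linear system:
  64a + 16b + 4c + d = -53
  216a + 36b + 6c + d = -177
  343a + 49b + 7c + d = -284
  729a + 81b + 9c + d = -618
Solving the system yields a = -1, b = 2, c = -6, d = 3.
So q(t) = -t³ + 2t² - 6t + 3.
The coefficient of t is -6.

-6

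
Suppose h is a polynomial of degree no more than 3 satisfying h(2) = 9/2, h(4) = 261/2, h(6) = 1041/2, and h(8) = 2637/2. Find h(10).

5337/2

Write h(s) = as^3 + bs^2 + cs + d. Substituting each data point gives a linear system:
  8a + 4b + 2c + d = 9/2
  64a + 16b + 4c + d = 261/2
  216a + 36b + 6c + d = 1041/2
  512a + 64b + 8c + d = 2637/2
Solving the system yields a = 3, b = -3, c = -3, d = -3/2.
So h(s) = 3s^3 - 3s^2 - 3s - 3/2.
Then h(10) = 5337/2.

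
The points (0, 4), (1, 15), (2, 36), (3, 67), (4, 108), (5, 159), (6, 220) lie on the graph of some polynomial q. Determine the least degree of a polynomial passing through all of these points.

2

Forward differences of the values at t = 0, 1, 2, 3, 4, 5, 6:
  q  : 4  15  36  67  108  159  220
  Δ  : 11  21  31  41  51  61
  Δ^2: 10  10  10  10  10
  Δ^3: 0  0  0  0
  Δ^4: 0  0  0
  Δ^5: 0  0
  Δ^6: 0
The second differences are constant (10) and nonzero, while all higher differences vanish, so the minimal degree is 2.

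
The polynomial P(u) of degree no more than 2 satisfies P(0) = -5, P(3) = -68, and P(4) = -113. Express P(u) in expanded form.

Write P(u) = au^2 + bu + c. Substituting each data point gives a linear system:
  c = -5
  9a + 3b + c = -68
  16a + 4b + c = -113
Solving the system yields a = -6, b = -3, c = -5.
So P(u) = -6u^2 - 3u - 5.
Check: P(4) = -113. ✓

P(u) = -6u^2 - 3u - 5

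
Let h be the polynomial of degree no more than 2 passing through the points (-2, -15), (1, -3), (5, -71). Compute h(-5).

-81

Using the Lagrange interpolation formula with nodes -2, 1, 5:
  L_0(s) = (s - 1)(s - 5) / 21
  L_1(s) = (s + 2)(s - 5) / -12
  L_2(s) = (s + 2)(s - 1) / 28
Then h(s) = -15·L_0(s) - 3·L_1(s) - 71·L_2(s).
Expanding and collecting terms gives h(s) = -3s^2 + s - 1.
Evaluating at s = -5: h(-5) = -81.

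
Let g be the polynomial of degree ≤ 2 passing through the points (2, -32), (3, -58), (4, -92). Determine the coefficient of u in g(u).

-6

Write g(u) = au^2 + bu + c. Substituting each data point gives a linear system:
  4a + 2b + c = -32
  9a + 3b + c = -58
  16a + 4b + c = -92
Solving the system yields a = -4, b = -6, c = -4.
So g(u) = -4u² - 6u - 4.
The coefficient of u is -6.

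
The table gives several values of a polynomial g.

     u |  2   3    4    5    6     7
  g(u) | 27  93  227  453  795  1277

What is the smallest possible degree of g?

3

Forward differences of the values at u = 2, 3, 4, 5, 6, 7:
  g  : 27  93  227  453  795  1277
  Δ  : 66  134  226  342  482
  Δ^2: 68  92  116  140
  Δ^3: 24  24  24
  Δ^4: 0  0
  Δ^5: 0
The third differences are constant (24) and nonzero, while all higher differences vanish, so the minimal degree is 3.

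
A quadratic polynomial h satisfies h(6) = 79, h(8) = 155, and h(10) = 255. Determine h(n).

Write h(n) = an^2 + bn + c. Substituting each data point gives a linear system:
  36a + 6b + c = 79
  64a + 8b + c = 155
  100a + 10b + c = 255
Solving the system yields a = 3, b = -4, c = -5.
So h(n) = 3n^2 - 4n - 5.
Check: h(10) = 255. ✓

h(n) = 3n^2 - 4n - 5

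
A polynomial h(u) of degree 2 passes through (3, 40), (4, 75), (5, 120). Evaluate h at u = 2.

15

Forward differences of the values at u = 3, 4, 5:
  h  : 40  75  120
  Δ  : 35  45
  Δ^2: 10
The second differences are constant, confirming degree 2.
Interpolating (Newton forward form) and evaluating at u = 2 gives h(2) = 15.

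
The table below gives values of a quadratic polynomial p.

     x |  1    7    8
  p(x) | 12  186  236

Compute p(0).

Using the Lagrange interpolation formula with nodes 1, 7, 8:
  L_0(x) = (x - 7)(x - 8) / 42
  L_1(x) = (x - 1)(x - 8) / -6
  L_2(x) = (x - 1)(x - 7) / 7
Then p(x) = 12·L_0(x) + 186·L_1(x) + 236·L_2(x).
Expanding and collecting terms gives p(x) = 3x² + 5x + 4.
Evaluating at x = 0: p(0) = 4.

4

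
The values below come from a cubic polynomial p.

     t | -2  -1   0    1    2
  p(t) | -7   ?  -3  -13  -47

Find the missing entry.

-5

On equispaced nodes a degree-3 polynomial has vanishing fourth forward difference, so
  p(-2) - 4·p(-1) + 6·p(0) - 4·p(1) + p(2) = 0.
Substituting the known values and solving for p(-1):
  -4·p(-1) = 20
  p(-1) = -5.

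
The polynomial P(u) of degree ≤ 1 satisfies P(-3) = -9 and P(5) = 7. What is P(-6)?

-15

Using the Lagrange interpolation formula with nodes -3, 5:
  L_0(u) = (u - 5) / -8
  L_1(u) = (u + 3) / 8
Then P(u) = -9·L_0(u) + 7·L_1(u).
Expanding and collecting terms gives P(u) = 2u - 3.
Evaluating at u = -6: P(-6) = -15.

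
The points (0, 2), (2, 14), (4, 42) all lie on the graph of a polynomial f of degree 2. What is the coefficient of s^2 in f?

2

Write f(s) = as^2 + bs + c. Substituting each data point gives a linear system:
  c = 2
  4a + 2b + c = 14
  16a + 4b + c = 42
Solving the system yields a = 2, b = 2, c = 2.
So f(s) = 2s^2 + 2s + 2.
The leading coefficient is 2.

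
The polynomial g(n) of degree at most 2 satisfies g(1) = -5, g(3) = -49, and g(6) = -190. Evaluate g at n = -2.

-14

Using the Lagrange interpolation formula with nodes 1, 3, 6:
  L_0(n) = (n - 3)(n - 6) / 10
  L_1(n) = (n - 1)(n - 6) / -6
  L_2(n) = (n - 1)(n - 3) / 15
Then g(n) = -5·L_0(n) - 49·L_1(n) - 190·L_2(n).
Expanding and collecting terms gives g(n) = -5n^2 - 2n + 2.
Evaluating at n = -2: g(-2) = -14.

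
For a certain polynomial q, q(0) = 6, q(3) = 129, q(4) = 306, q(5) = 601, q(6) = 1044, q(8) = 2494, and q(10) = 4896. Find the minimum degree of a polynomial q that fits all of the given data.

3

Divided differences on the nodes 0, 3, 4, 5, 6, 8, 10:
  order 0: 6  129  306  601  1044  2494  4896
  order 1: 41  177  295  443  725  1201
  order 2: 34  59  74  94  119
  order 3: 5  5  5  5
  order 4: 0  0  0
  order 5: 0  0
  order 6: 0
The order-3 divided differences are all 5 (nonzero) and every higher order vanishes, so the data lies on a polynomial of degree exactly 3.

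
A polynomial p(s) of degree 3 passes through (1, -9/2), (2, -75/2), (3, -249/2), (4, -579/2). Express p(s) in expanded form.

Write p(s) = as^3 + bs^2 + cs + d. Substituting each data point gives a linear system:
  a + b + c + d = -9/2
  8a + 4b + 2c + d = -75/2
  27a + 9b + 3c + d = -249/2
  64a + 16b + 4c + d = -579/2
Solving the system yields a = -4, b = -3, c = 4, d = -3/2.
So p(s) = -4s³ - 3s² + 4s - 3/2.
Check: p(1) = -9/2. ✓

p(s) = -4s^3 - 3s^2 + 4s - 3/2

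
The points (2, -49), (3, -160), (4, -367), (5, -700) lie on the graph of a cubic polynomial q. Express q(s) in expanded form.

Write q(s) = as^3 + bs^2 + cs + d. Substituting each data point gives a linear system:
  8a + 4b + 2c + d = -49
  27a + 9b + 3c + d = -160
  64a + 16b + 4c + d = -367
  125a + 25b + 5c + d = -700
Solving the system yields a = -5, b = -3, c = -1, d = 5.
So q(s) = -5s^3 - 3s^2 - s + 5.
Check: q(3) = -160. ✓

q(s) = -5s^3 - 3s^2 - s + 5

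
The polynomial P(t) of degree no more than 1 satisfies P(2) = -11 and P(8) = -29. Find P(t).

P(t) = -3t - 5

Using the Lagrange interpolation formula with nodes 2, 8:
  L_0(t) = (t - 8) / -6
  L_1(t) = (t - 2) / 6
Then P(t) = -11·L_0(t) - 29·L_1(t).
Expanding and collecting terms gives P(t) = -3t - 5.
Check: P(8) = -29. ✓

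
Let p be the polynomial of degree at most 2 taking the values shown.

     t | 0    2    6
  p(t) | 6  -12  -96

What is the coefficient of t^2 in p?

-2

Write p(t) = at^2 + bt + c. Substituting each data point gives a linear system:
  c = 6
  4a + 2b + c = -12
  36a + 6b + c = -96
Solving the system yields a = -2, b = -5, c = 6.
So p(t) = -2t^2 - 5t + 6.
The leading coefficient is -2.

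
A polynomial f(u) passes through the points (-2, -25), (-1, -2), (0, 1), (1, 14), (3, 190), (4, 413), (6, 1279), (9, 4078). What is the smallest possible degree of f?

Divided differences on the nodes -2, -1, 0, 1, 3, 4, 6, 9:
  order 0: -25  -2  1  14  190  413  1279  4078
  order 1: 23  3  13  88  223  433  933
  order 2: -10  5  25  45  70  100
  order 3: 5  5  5  5  5
  order 4: 0  0  0  0
  order 5: 0  0  0
  order 6: 0  0
  order 7: 0
The order-3 divided differences are all 5 (nonzero) and every higher order vanishes, so the data lies on a polynomial of degree exactly 3.

3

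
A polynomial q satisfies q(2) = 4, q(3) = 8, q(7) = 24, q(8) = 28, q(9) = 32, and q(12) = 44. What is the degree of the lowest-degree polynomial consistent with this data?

Divided differences on the nodes 2, 3, 7, 8, 9, 12:
  order 0: 4  8  24  28  32  44
  order 1: 4  4  4  4  4
  order 2: 0  0  0  0
  order 3: 0  0  0
  order 4: 0  0
  order 5: 0
The order-1 divided differences are all 4 (nonzero) and every higher order vanishes, so the data lies on a polynomial of degree exactly 1.

1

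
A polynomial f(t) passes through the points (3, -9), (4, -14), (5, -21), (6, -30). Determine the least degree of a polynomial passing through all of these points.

Forward differences of the values at t = 3, 4, 5, 6:
  f  : -9  -14  -21  -30
  Δ  : -5  -7  -9
  Δ^2: -2  -2
  Δ^3: 0
The second differences are constant (-2) and nonzero, while all higher differences vanish, so the minimal degree is 2.

2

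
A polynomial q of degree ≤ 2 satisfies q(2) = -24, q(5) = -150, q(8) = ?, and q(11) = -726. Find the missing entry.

On equispaced nodes a degree-2 polynomial has vanishing third forward difference, so
  - q(2) + 3·q(5) - 3·q(8) + q(11) = 0.
Substituting the known values and solving for q(8):
  -3·q(8) = 1152
  q(8) = -384.

-384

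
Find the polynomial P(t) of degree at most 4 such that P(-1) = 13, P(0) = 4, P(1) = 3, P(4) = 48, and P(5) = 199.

Write P(t) = at^4 + bt^3 + ct^2 + dt + e. Substituting each data point gives a linear system:
  a - b + c - d + e = 13
  e = 4
  a + b + c + d + e = 3
  256a + 64b + 16c + 4d + e = 48
  625a + 125b + 25c + 5d + e = 199
Solving the system yields a = 1, b = -4, c = 3, d = -1, e = 4.
So P(t) = t^4 - 4t^3 + 3t^2 - t + 4.
Check: P(1) = 3. ✓

P(t) = t^4 - 4t^3 + 3t^2 - t + 4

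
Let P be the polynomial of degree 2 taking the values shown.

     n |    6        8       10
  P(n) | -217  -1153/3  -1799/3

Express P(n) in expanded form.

P(n) = -6n^2 + (1/3)n - 3

Using the Lagrange interpolation formula with nodes 6, 8, 10:
  L_0(n) = (n - 8)(n - 10) / 8
  L_1(n) = (n - 6)(n - 10) / -4
  L_2(n) = (n - 6)(n - 8) / 8
Then P(n) = -217·L_0(n) - 1153/3·L_1(n) - 1799/3·L_2(n).
Expanding and collecting terms gives P(n) = -6n² + (1/3)n - 3.
Check: P(10) = -1799/3. ✓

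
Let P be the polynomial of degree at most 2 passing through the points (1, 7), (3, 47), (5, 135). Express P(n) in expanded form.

Write P(n) = an^2 + bn + c. Substituting each data point gives a linear system:
  a + b + c = 7
  9a + 3b + c = 47
  25a + 5b + c = 135
Solving the system yields a = 6, b = -4, c = 5.
So P(n) = 6n^2 - 4n + 5.
Check: P(5) = 135. ✓

P(n) = 6n^2 - 4n + 5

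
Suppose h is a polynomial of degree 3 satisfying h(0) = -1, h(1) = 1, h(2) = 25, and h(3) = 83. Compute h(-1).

7

Using the Lagrange interpolation formula with nodes 0, 1, 2, 3:
  L_0(x) = (x - 1)(x - 2)(x - 3) / -6
  L_1(x) = x(x - 2)(x - 3) / 2
  L_2(x) = x(x - 1)(x - 3) / -2
  L_3(x) = x(x - 1)(x - 2) / 6
Then h(x) = -1·L_0(x) + 1·L_1(x) + 25·L_2(x) + 83·L_3(x).
Expanding and collecting terms gives h(x) = 2x³ + 5x² - 5x - 1.
Evaluating at x = -1: h(-1) = 7.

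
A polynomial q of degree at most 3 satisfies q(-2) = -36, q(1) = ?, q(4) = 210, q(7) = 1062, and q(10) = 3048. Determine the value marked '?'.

The 4 known points determine the degree-3 polynomial uniquely.
Write q(n) = an^3 + bn^2 + cn + d. Substituting each data point gives a linear system:
  -8a + 4b - 2c + d = -36
  64a + 16b + 4c + d = 210
  343a + 49b + 7c + d = 1062
  1000a + 100b + 10c + d = 3048
Solving the system yields a = 3, b = 0, c = 5, d = -2.
So q(n) = 3n^3 + 5n - 2.
Then q(1) = 6.

6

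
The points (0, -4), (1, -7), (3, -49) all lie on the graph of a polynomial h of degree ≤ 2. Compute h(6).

Using the Lagrange interpolation formula with nodes 0, 1, 3:
  L_0(t) = (t - 1)(t - 3) / 3
  L_1(t) = t(t - 3) / -2
  L_2(t) = t(t - 1) / 6
Then h(t) = -4·L_0(t) - 7·L_1(t) - 49·L_2(t).
Expanding and collecting terms gives h(t) = -6t² + 3t - 4.
Evaluating at t = 6: h(6) = -202.

-202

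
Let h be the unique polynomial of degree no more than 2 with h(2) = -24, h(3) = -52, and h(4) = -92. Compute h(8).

-372

Using the Lagrange interpolation formula with nodes 2, 3, 4:
  L_0(n) = (n - 3)(n - 4) / 2
  L_1(n) = (n - 2)(n - 4) / -1
  L_2(n) = (n - 2)(n - 3) / 2
Then h(n) = -24·L_0(n) - 52·L_1(n) - 92·L_2(n).
Expanding and collecting terms gives h(n) = -6n^2 + 2n - 4.
Evaluating at n = 8: h(8) = -372.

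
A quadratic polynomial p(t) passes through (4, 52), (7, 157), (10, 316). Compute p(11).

381

Write p(t) = at^2 + bt + c. Substituting each data point gives a linear system:
  16a + 4b + c = 52
  49a + 7b + c = 157
  100a + 10b + c = 316
Solving the system yields a = 3, b = 2, c = -4.
So p(t) = 3t^2 + 2t - 4.
Then p(11) = 381.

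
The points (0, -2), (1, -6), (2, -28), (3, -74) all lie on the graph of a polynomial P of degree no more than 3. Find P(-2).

-24

Forward differences of the values at u = 0, 1, 2, 3:
  P  : -2  -6  -28  -74
  Δ  : -4  -22  -46
  Δ^2: -18  -24
  Δ^3: -6
The third differences are constant, confirming degree 3.
Interpolating (Newton forward form) and evaluating at u = -2 gives P(-2) = -24.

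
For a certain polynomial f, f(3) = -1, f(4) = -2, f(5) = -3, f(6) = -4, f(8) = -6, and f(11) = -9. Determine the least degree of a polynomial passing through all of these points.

1

Divided differences on the nodes 3, 4, 5, 6, 8, 11:
  order 0: -1  -2  -3  -4  -6  -9
  order 1: -1  -1  -1  -1  -1
  order 2: 0  0  0  0
  order 3: 0  0  0
  order 4: 0  0
  order 5: 0
The order-1 divided differences are all -1 (nonzero) and every higher order vanishes, so the data lies on a polynomial of degree exactly 1.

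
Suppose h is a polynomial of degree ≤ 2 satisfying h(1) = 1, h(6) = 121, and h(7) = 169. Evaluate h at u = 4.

Write h(u) = au^2 + bu + c. Substituting each data point gives a linear system:
  a + b + c = 1
  36a + 6b + c = 121
  49a + 7b + c = 169
Solving the system yields a = 4, b = -4, c = 1.
So h(u) = 4u^2 - 4u + 1.
Then h(4) = 49.

49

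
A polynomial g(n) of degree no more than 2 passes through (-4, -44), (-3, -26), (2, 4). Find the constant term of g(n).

Write g(n) = an^2 + bn + c. Substituting each data point gives a linear system:
  16a - 4b + c = -44
  9a - 3b + c = -26
  4a + 2b + c = 4
Solving the system yields a = -2, b = 4, c = 4.
So g(n) = -2n^2 + 4n + 4.
The constant term is 4.

4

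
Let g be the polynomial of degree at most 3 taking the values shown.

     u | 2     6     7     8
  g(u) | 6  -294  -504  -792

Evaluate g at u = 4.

Write g(u) = au^3 + bu^2 + cu + d. Substituting each data point gives a linear system:
  8a + 4b + 2c + d = 6
  216a + 36b + 6c + d = -294
  343a + 49b + 7c + d = -504
  512a + 64b + 8c + d = -792
Solving the system yields a = -2, b = 3, c = 5, d = 0.
So g(u) = -2u^3 + 3u^2 + 5u.
Then g(4) = -60.

-60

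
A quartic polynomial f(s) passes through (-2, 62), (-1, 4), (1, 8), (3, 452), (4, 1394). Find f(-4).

1138

Using the Lagrange interpolation formula with nodes -2, -1, 1, 3, 4:
  L_0(s) = (s + 1)(s - 1)(s - 3)(s - 4) / 90
  L_1(s) = (s + 2)(s - 1)(s - 3)(s - 4) / -40
  L_2(s) = (s + 2)(s + 1)(s - 3)(s - 4) / 36
  L_3(s) = (s + 2)(s + 1)(s - 1)(s - 4) / -40
  L_4(s) = (s + 2)(s + 1)(s - 1)(s - 3) / 90
Then f(s) = 62·L_0(s) + 4·L_1(s) + 8·L_2(s) + 452·L_3(s) + 1394·L_4(s).
Expanding and collecting terms gives f(s) = 5s^4 + 2s^3 - s^2 + 2.
Evaluating at s = -4: f(-4) = 1138.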